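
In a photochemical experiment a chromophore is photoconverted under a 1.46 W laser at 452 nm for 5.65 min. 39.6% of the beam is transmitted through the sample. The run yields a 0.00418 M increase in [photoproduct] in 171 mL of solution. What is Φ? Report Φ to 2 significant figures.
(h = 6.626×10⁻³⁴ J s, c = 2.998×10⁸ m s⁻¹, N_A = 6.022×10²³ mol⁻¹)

Φ = 0.63

Product: (0.00418 M)(0.171 L) = 7.148×10⁻⁴ mol.
Photon energy at 452 nm: hc/λ = (6.626×10⁻³⁴)(2.998×10⁸)/(452×10⁻⁹) = 4.395×10⁻¹⁹ J.
Energy delivered: (1.46 W)(339 s) = 494.9 J.
Photons incident: 494.9 / 4.395×10⁻¹⁹ = 1.126×10²¹, i.e. 1.126×10²¹/6.022×10²³ = 0.001870 mol.
Fraction absorbed: 1 − 39.6/100 = 0.6040.
Photons absorbed: 0.6040 × 0.001870 = 0.001129 mol.
Φ = 7.148×10⁻⁴ mol / 0.001129 mol photons = 0.63.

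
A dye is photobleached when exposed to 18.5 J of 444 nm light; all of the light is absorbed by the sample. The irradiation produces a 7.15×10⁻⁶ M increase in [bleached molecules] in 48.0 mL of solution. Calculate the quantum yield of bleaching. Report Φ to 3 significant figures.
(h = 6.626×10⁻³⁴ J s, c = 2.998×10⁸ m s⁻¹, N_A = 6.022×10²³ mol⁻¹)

Φ = 0.00500

Product: (7.15×10⁻⁶ M)(0.048 L) = 3.432×10⁻⁷ mol.
Photon energy at 444 nm: hc/λ = (6.626×10⁻³⁴)(2.998×10⁸)/(444×10⁻⁹) = 4.474×10⁻¹⁹ J.
Photons incident: 18.5 / 4.474×10⁻¹⁹ = 4.135×10¹⁹, i.e. 4.135×10¹⁹/6.022×10²³ = 6.866×10⁻⁵ mol.
Φ = 3.432×10⁻⁷ mol / 6.866×10⁻⁵ mol photons = 0.00500.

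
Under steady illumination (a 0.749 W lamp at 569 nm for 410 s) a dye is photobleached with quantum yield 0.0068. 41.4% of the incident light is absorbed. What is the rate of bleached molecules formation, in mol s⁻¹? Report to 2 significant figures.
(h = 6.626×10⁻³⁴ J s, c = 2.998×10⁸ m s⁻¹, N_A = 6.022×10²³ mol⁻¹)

Photon energy at 569 nm: hc/λ = (6.626×10⁻³⁴)(2.998×10⁸)/(569×10⁻⁹) = 3.491×10⁻¹⁹ J.
Energy delivered: (0.749 W)(410 s) = 307.1 J.
Photons incident: 307.1 / 3.491×10⁻¹⁹ = 8.797×10²⁰, i.e. 8.797×10²⁰/6.022×10²³ = 0.001461 mol.
Photons absorbed: 0.414 × 0.001461 = 6.049×10⁻⁴ mol.
Product formed: 0.0068 × 6.049×10⁻⁴ = 4.113×10⁻⁶ mol.
Rate: 4.113×10⁻⁶ / 410 s = 1.0×10⁻⁸ mol s⁻¹.

1.0×10⁻⁸ mol s⁻¹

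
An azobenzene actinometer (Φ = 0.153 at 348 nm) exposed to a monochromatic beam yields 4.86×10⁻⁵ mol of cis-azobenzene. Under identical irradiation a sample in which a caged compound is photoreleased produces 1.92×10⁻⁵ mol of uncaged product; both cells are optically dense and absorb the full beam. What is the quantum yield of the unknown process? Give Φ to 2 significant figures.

Φ = 0.060

Photons absorbed by the actinometer: 4.86×10⁻⁵ / 0.153 = 3.176×10⁻⁴ mol.
Φ(unknown) = 1.92×10⁻⁵ / 3.176×10⁻⁴ = 0.060.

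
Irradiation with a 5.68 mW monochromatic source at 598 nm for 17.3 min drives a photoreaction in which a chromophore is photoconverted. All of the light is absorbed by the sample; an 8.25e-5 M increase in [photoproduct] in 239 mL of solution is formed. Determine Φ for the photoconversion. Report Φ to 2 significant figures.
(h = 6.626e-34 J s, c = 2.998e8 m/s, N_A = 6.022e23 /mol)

Product: (8.25e-5 M)(0.239 L) = 1.972e-5 mol.
Photon energy at 598 nm: hc/λ = (6.626e-34)(2.998e8)/(598e-9) = 3.322e-19 J.
Energy delivered: (5.68 mW)(1038 s) = 5.896 J.
Photons incident: 5.896 / 3.322e-19 = 1.775e19, i.e. 1.775e19/6.022e23 = 2.948e-5 mol.
Φ = 1.972e-5 mol / 2.948e-5 mol photons = 0.67.

Φ = 0.67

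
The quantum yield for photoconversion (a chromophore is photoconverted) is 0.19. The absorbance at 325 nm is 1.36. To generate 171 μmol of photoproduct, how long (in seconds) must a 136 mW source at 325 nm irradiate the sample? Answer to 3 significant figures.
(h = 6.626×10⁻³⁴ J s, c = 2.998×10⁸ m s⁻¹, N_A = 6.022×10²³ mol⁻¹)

t ≈ 2550 s

Product: 171 μmol = 1.71×10⁻⁴ mol.
Photons that must be absorbed: 1.71×10⁻⁴ / 0.19 = 9.000×10⁻⁴ mol.
Fraction absorbed: 1 − 10^(−1.36) = 0.9563.
Incident photons needed: 9.000×10⁻⁴ / 0.9563 = 9.411×10⁻⁴ mol.
Photon energy: hc/λ = 6.112×10⁻¹⁹ J; per mole, 3.681×10⁵ J mol⁻¹.
Energy required: 9.411×10⁻⁴ × 3.681×10⁵ = 346.4 J.
Time: 346.4 J / 0.136 W = 2550 s.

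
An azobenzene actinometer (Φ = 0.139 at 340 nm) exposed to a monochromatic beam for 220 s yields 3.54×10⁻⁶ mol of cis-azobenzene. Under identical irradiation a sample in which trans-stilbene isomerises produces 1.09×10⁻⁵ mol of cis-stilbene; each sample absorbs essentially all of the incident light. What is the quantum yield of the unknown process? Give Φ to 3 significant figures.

Φ = 0.428

Photons absorbed by the actinometer: 3.54×10⁻⁶ / 0.139 = 2.547×10⁻⁵ mol.
Φ(unknown) = 1.09×10⁻⁵ / 2.547×10⁻⁵ = 0.428.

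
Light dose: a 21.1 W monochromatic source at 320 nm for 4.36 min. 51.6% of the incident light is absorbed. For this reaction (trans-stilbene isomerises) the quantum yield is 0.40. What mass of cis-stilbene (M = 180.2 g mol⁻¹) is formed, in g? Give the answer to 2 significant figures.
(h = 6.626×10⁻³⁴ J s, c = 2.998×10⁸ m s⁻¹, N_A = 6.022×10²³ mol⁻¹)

Photon energy at 320 nm: hc/λ = (6.626×10⁻³⁴)(2.998×10⁸)/(320×10⁻⁹) = 6.208×10⁻¹⁹ J.
Energy delivered: (21.1 W)(261.6 s) = 5520 J.
Photons incident: 5520 / 6.208×10⁻¹⁹ = 8.892×10²¹, i.e. 8.892×10²¹/6.022×10²³ = 0.01477 mol.
Photons absorbed: 0.516 × 0.01477 = 0.007621 mol.
Product: Φ × n_abs = 0.40 × 0.007621 = 0.003048 mol.
Mass: 0.003048 × 180.2 = 0.5492 g = 0.55 g.

0.55 g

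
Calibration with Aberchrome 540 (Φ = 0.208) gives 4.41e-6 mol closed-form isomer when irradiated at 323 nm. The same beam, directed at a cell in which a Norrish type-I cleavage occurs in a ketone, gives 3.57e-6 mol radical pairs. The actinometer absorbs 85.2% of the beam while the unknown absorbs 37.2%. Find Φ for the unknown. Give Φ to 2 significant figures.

Photons absorbed by the actinometer: 4.41e-6 / 0.208 = 2.120e-5 mol.
Incident flux: 2.120e-5 / 0.852 = 2.488e-5 einstein.
Absorbed by unknown: 0.372 × 2.488e-5 = 9.255e-6 mol.
Φ(unknown) = 3.57e-6 / 9.255e-6 = 0.39.

Φ = 0.39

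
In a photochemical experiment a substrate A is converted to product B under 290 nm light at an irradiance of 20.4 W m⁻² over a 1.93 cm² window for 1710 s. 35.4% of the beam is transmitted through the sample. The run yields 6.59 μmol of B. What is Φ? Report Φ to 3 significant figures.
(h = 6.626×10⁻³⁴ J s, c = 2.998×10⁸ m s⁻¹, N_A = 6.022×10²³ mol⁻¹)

Φ = 0.625

Product: 6.59 μmol = 6.59×10⁻⁶ mol.
Photon energy at 290 nm: hc/λ = (6.626×10⁻³⁴)(2.998×10⁸)/(290×10⁻⁹) = 6.850×10⁻¹⁹ J.
Energy delivered: (20.4 W m⁻²)(1.93×10⁻⁴ m²)(1710 s) = 6.733 J.
Photons incident: 6.733 / 6.850×10⁻¹⁹ = 9.829×10¹⁸, i.e. 9.829×10¹⁸/6.022×10²³ = 1.632×10⁻⁵ mol.
Fraction absorbed: 1 − 35.4/100 = 0.6460.
Photons absorbed: 0.6460 × 1.632×10⁻⁵ = 1.054×10⁻⁵ mol.
Φ = 6.59×10⁻⁶ mol / 1.054×10⁻⁵ mol photons = 0.625.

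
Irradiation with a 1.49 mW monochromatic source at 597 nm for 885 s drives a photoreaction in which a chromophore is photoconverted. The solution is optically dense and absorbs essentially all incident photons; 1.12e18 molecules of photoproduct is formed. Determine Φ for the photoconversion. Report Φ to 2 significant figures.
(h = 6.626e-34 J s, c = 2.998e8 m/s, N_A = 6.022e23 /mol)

Φ = 0.28

Product: 1.12e18 / 6.022e23 = 1.860e-6 mol.
Photon energy at 597 nm: hc/λ = (6.626e-34)(2.998e8)/(597e-9) = 3.327e-19 J.
Energy delivered: (1.49 mW)(885 s) = 1.319 J.
Photons incident: 1.319 / 3.327e-19 = 3.965e18, i.e. 3.965e18/6.022e23 = 6.584e-6 mol.
Φ = 1.860e-6 mol / 6.584e-6 mol photons = 0.28.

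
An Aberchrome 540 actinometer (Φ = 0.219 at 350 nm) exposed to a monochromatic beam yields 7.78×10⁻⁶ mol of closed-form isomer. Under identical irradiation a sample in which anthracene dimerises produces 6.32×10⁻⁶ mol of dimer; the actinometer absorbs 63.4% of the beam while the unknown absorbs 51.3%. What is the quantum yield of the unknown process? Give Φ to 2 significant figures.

Photons absorbed by the actinometer: 7.78×10⁻⁶ / 0.219 = 3.553×10⁻⁵ mol.
Incident flux: 3.553×10⁻⁵ / 0.634 = 5.604×10⁻⁵ einstein.
Absorbed by unknown: 0.513 × 5.604×10⁻⁵ = 2.875×10⁻⁵ mol.
Φ(unknown) = 6.32×10⁻⁶ / 2.875×10⁻⁵ = 0.22.

Φ = 0.22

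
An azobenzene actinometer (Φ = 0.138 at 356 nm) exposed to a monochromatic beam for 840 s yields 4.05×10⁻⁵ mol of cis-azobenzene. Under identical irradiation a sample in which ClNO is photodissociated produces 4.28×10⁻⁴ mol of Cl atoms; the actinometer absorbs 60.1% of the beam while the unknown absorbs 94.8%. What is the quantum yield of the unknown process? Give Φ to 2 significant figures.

Photons absorbed by the actinometer: 4.05×10⁻⁵ / 0.138 = 2.935×10⁻⁴ mol.
Incident flux: 2.935×10⁻⁴ / 0.601 = 4.884×10⁻⁴ einstein.
Absorbed by unknown: 0.948 × 4.884×10⁻⁴ = 4.630×10⁻⁴ mol.
Φ(unknown) = 4.28×10⁻⁴ / 4.630×10⁻⁴ = 0.92.

Φ = 0.92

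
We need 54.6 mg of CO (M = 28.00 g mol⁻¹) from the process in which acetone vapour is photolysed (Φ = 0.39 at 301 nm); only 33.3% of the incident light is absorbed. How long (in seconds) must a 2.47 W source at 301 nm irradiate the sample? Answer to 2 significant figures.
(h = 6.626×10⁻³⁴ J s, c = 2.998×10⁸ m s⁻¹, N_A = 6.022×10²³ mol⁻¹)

Product: 54.6 mg / 28.00 g mol⁻¹ = 0.001950 mol.
Photons that must be absorbed: 0.001950 / 0.39 = 0.005000 mol.
Incident photons needed: 0.005000 / 0.333 = 0.01502 mol.
Photon energy: hc/λ = 6.600×10⁻¹⁹ J; per mole, 3.975×10⁵ J mol⁻¹.
Energy required: 0.01502 × 3.975×10⁵ = 5970 J.
Time: 5970 J / 2.47 W = 2400 s.

t ≈ 2400 s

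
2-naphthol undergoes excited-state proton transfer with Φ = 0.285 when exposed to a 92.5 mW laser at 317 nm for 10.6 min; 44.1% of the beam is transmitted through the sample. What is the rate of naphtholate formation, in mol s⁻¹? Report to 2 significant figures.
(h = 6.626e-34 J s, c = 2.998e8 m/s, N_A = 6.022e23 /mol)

Photon energy at 317 nm: hc/λ = (6.626e-34)(2.998e8)/(317e-9) = 6.266e-19 J.
Energy delivered: (92.5 mW)(636 s) = 58.83 J.
Photons incident: 58.83 / 6.266e-19 = 9.389e19, i.e. 9.389e19/6.022e23 = 1.559e-4 mol.
Fraction absorbed: 1 − 44.1/100 = 0.5590.
Photons absorbed: 0.5590 × 1.559e-4 = 8.715e-5 mol.
Product formed: 0.285 × 8.715e-5 = 2.484e-5 mol.
Rate: 2.484e-5 / 636 s = 3.9e-8 mol s⁻¹.

3.9e-8 mol s⁻¹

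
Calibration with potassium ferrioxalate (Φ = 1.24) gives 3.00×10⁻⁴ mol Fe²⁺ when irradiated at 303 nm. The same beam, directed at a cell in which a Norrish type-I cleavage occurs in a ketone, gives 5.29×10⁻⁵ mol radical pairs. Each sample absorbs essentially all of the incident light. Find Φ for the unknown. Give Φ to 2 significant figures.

Photons absorbed by the actinometer: 3.00×10⁻⁴ / 1.24 = 2.419×10⁻⁴ mol.
Φ(unknown) = 5.29×10⁻⁵ / 2.419×10⁻⁴ = 0.22.

Φ = 0.22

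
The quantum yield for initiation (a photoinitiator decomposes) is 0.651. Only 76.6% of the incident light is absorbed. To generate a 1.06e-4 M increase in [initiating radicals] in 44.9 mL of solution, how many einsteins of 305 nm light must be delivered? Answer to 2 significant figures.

9.5e-6 einstein

Product: (1.06e-4 M)(0.0449 L) = 4.759e-6 mol.
Photons that must be absorbed: 4.759e-6 / 0.651 = 7.310e-6 mol.
Incident photons needed: 7.310e-6 / 0.766 = 9.543e-6 mol.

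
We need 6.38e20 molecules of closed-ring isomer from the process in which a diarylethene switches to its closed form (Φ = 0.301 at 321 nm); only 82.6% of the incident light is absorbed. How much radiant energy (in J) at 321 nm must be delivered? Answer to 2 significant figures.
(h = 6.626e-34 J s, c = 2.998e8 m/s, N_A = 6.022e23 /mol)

1600 J

Product: 6.38e20 / 6.022e23 = 0.001059 mol.
Photons that must be absorbed: 0.001059 / 0.301 = 0.003518 mol.
Incident photons needed: 0.003518 / 0.826 = 0.004259 mol.
Photon energy: hc/λ = 6.188e-19 J; per mole, 3.726e5 J mol⁻¹.
Energy required: 0.004259 × 3.726e5 = 1600 J.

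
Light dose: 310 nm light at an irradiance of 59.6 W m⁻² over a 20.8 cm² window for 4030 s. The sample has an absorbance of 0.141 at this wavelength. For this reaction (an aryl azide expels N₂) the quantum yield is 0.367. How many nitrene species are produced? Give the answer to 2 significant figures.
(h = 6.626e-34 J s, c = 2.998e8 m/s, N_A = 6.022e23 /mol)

Photon energy at 310 nm: hc/λ = (6.626e-34)(2.998e8)/(310e-9) = 6.408e-19 J.
Energy delivered: (59.6 W m⁻²)(20.8e-4 m²)(4030 s) = 499.6 J.
Photons incident: 499.6 / 6.408e-19 = 7.797e20, i.e. 7.797e20/6.022e23 = 0.001295 mol.
Fraction absorbed: 1 − 10^(−0.141) = 0.2772.
Photons absorbed: 0.2772 × 0.001295 = 3.590e-4 mol.
Product: Φ × n_abs = 0.367 × 3.590e-4 = 1.318e-4 mol.
As a count: 1.318e-4 × 6.022e23 = 7.9e19.

7.9e19 species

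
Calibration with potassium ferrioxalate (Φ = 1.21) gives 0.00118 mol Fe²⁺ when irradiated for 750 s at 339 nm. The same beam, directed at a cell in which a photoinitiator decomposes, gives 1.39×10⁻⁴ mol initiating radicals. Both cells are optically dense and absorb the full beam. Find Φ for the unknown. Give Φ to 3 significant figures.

Photons absorbed by the actinometer: 0.00118 / 1.21 = 9.752×10⁻⁴ mol.
Φ(unknown) = 1.39×10⁻⁴ / 9.752×10⁻⁴ = 0.143.

Φ = 0.143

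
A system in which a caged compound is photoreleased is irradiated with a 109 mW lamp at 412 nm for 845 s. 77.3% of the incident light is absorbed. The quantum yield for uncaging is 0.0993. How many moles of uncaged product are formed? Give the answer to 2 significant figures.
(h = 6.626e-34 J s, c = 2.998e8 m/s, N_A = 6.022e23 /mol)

2.4e-5 mol

Photon energy at 412 nm: hc/λ = (6.626e-34)(2.998e8)/(412e-9) = 4.822e-19 J.
Energy delivered: (109 mW)(845 s) = 92.11 J.
Photons incident: 92.11 / 4.822e-19 = 1.910e20, i.e. 1.910e20/6.022e23 = 3.172e-4 mol.
Photons absorbed: 0.773 × 3.172e-4 = 2.452e-4 mol.
Product: Φ × n_abs = 0.0993 × 2.452e-4 = 2.435e-5 mol.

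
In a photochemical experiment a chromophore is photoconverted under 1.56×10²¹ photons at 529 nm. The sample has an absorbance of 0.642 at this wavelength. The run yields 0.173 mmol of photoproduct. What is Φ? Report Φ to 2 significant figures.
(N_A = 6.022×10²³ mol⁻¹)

Product: 0.173 mmol = 1.73×10⁻⁴ mol.
Moles of photons: 1.56×10²¹ / 6.022×10²³ = 0.002591 mol.
Fraction absorbed: 1 − 10^(−0.642) = 0.7720.
Photons absorbed: 0.7720 × 0.002591 = 0.002000 mol.
Φ = 1.73×10⁻⁴ mol / 0.002000 mol photons = 0.087.

Φ = 0.087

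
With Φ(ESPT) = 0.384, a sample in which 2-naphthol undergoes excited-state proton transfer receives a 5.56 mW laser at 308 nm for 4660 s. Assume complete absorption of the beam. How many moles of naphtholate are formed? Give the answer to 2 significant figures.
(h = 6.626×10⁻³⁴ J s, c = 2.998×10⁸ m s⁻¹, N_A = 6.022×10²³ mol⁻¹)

Photon energy at 308 nm: hc/λ = (6.626×10⁻³⁴)(2.998×10⁸)/(308×10⁻⁹) = 6.450×10⁻¹⁹ J.
Energy delivered: (5.56 mW)(4660 s) = 25.91 J.
Photons incident: 25.91 / 6.450×10⁻¹⁹ = 4.017×10¹⁹, i.e. 4.017×10¹⁹/6.022×10²³ = 6.671×10⁻⁵ mol.
Product: Φ × n_abs = 0.384 × 6.671×10⁻⁵ = 2.562×10⁻⁵ mol.

2.6×10⁻⁵ mol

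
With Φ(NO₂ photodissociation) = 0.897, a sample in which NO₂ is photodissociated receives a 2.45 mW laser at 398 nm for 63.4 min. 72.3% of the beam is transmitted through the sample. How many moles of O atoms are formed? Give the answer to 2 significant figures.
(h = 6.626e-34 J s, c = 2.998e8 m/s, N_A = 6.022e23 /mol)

7.7e-6 mol

Photon energy at 398 nm: hc/λ = (6.626e-34)(2.998e8)/(398e-9) = 4.991e-19 J.
Energy delivered: (2.45 mW)(3804 s) = 9.320 J.
Photons incident: 9.320 / 4.991e-19 = 1.867e19, i.e. 1.867e19/6.022e23 = 3.100e-5 mol.
Fraction absorbed: 1 − 72.3/100 = 0.2770.
Photons absorbed: 0.2770 × 3.100e-5 = 8.587e-6 mol.
Product: Φ × n_abs = 0.897 × 8.587e-6 = 7.703e-6 mol.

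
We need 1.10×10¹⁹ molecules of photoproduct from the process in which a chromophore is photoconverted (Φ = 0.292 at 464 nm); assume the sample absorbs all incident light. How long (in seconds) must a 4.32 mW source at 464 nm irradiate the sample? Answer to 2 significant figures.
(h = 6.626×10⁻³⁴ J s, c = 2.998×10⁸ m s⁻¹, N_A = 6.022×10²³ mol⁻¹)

t ≈ 3700 s

Product: 1.10×10¹⁹ / 6.022×10²³ = 1.827×10⁻⁵ mol.
Photons that must be absorbed: 1.827×10⁻⁵ / 0.292 = 6.257×10⁻⁵ mol.
Photon energy: hc/λ = 4.281×10⁻¹⁹ J; per mole, 2.578×10⁵ J mol⁻¹.
Energy required: 6.257×10⁻⁵ × 2.578×10⁵ = 16.13 J.
Time: 16.13 J / 0.00432 W = 3700 s.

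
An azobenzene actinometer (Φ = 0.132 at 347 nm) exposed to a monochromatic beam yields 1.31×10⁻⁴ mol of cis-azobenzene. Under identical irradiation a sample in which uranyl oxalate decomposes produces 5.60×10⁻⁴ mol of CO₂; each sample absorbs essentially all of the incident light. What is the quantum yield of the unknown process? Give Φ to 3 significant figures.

Photons absorbed by the actinometer: 1.31×10⁻⁴ / 0.132 = 9.924×10⁻⁴ mol.
Φ(unknown) = 5.60×10⁻⁴ / 9.924×10⁻⁴ = 0.564.

Φ = 0.564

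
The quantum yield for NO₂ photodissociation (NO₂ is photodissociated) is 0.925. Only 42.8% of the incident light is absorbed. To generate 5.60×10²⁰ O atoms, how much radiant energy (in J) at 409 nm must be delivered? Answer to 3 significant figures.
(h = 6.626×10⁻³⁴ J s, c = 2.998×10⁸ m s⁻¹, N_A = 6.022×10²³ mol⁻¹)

687 J

Product: 5.60×10²⁰ / 6.022×10²³ = 9.299×10⁻⁴ mol.
Photons that must be absorbed: 9.299×10⁻⁴ / 0.925 = 0.001005 mol.
Incident photons needed: 0.001005 / 0.428 = 0.002348 mol.
Photon energy: hc/λ = 4.857×10⁻¹⁹ J; per mole, 2.925×10⁵ J mol⁻¹.
Energy required: 0.002348 × 2.925×10⁵ = 687 J.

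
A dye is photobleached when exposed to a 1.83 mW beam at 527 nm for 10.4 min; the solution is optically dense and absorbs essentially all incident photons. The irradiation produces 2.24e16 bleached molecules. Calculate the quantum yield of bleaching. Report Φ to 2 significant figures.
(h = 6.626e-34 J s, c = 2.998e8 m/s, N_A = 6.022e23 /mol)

Product: 2.24e16 / 6.022e23 = 3.720e-8 mol.
Photon energy at 527 nm: hc/λ = (6.626e-34)(2.998e8)/(527e-9) = 3.769e-19 J.
Energy delivered: (1.83 mW)(624 s) = 1.142 J.
Photons incident: 1.142 / 3.769e-19 = 3.030e18, i.e. 3.030e18/6.022e23 = 5.032e-6 mol.
Φ = 3.720e-8 mol / 5.032e-6 mol photons = 0.0074.

Φ = 0.0074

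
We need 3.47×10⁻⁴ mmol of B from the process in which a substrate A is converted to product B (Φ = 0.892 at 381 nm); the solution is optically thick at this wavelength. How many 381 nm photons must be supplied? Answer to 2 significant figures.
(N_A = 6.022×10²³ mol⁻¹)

2.3×10¹⁷ photons

Product: 3.47×10⁻⁴ mmol = 3.47×10⁻⁷ mol.
Photons that must be absorbed: 3.47×10⁻⁷ / 0.892 = 3.890×10⁻⁷ mol.
Photon count: 3.890×10⁻⁷ × 6.022×10²³ = 2.3×10¹⁷.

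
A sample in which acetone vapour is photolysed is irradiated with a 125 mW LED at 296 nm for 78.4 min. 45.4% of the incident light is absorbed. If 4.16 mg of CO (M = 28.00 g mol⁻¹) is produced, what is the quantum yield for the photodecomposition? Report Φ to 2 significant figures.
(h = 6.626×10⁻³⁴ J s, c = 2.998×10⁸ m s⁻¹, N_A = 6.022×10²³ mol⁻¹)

Φ = 0.22

Product: 4.16 mg / 28.00 g mol⁻¹ = 1.486×10⁻⁴ mol.
Photon energy at 296 nm: hc/λ = (6.626×10⁻³⁴)(2.998×10⁸)/(296×10⁻⁹) = 6.711×10⁻¹⁹ J.
Energy delivered: (125 mW)(4704 s) = 588.0 J.
Photons incident: 588.0 / 6.711×10⁻¹⁹ = 8.762×10²⁰, i.e. 8.762×10²⁰/6.022×10²³ = 0.001455 mol.
Photons absorbed: 0.454 × 0.001455 = 6.606×10⁻⁴ mol.
Φ = 1.486×10⁻⁴ mol / 6.606×10⁻⁴ mol photons = 0.22.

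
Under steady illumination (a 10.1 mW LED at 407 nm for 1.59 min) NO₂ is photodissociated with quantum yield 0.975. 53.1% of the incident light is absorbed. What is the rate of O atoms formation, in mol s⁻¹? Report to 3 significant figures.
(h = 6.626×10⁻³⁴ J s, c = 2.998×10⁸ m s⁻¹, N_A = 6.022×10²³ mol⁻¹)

Photon energy at 407 nm: hc/λ = (6.626×10⁻³⁴)(2.998×10⁸)/(407×10⁻⁹) = 4.881×10⁻¹⁹ J.
Energy delivered: (10.1 mW)(95.4 s) = 0.9635 J.
Photons incident: 0.9635 / 4.881×10⁻¹⁹ = 1.974×10¹⁸, i.e. 1.974×10¹⁸/6.022×10²³ = 3.278×10⁻⁶ mol.
Photons absorbed: 0.531 × 3.278×10⁻⁶ = 1.741×10⁻⁶ mol.
Product formed: 0.975 × 1.741×10⁻⁶ = 1.697×10⁻⁶ mol.
Rate: 1.697×10⁻⁶ / 95.4 s = 1.78×10⁻⁸ mol s⁻¹.

1.78×10⁻⁸ mol s⁻¹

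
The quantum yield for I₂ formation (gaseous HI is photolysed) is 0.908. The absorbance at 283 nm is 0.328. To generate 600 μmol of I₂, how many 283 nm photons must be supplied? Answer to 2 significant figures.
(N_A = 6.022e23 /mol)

Product: 600 μmol = 6.00e-4 mol.
Photons that must be absorbed: 6.00e-4 / 0.908 = 6.608e-4 mol.
Fraction absorbed: 1 − 10^(−0.328) = 0.5301.
Incident photons needed: 6.608e-4 / 0.5301 = 0.001247 mol.
Photon count: 0.001247 × 6.022e23 = 7.5e20.

7.5e20 photons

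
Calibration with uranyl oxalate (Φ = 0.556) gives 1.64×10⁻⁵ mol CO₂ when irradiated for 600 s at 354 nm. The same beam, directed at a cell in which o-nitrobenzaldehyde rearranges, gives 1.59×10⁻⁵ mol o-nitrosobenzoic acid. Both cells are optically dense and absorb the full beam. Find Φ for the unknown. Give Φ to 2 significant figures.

Photons absorbed by the actinometer: 1.64×10⁻⁵ / 0.556 = 2.950×10⁻⁵ mol.
Φ(unknown) = 1.59×10⁻⁵ / 2.950×10⁻⁵ = 0.54.

Φ = 0.54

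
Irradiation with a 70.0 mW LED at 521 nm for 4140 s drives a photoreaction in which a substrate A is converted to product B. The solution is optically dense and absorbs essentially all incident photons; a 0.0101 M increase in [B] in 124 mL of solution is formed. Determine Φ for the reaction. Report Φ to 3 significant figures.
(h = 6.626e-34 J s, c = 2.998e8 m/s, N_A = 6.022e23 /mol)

Product: (0.0101 M)(0.124 L) = 0.001252 mol.
Photon energy at 521 nm: hc/λ = (6.626e-34)(2.998e8)/(521e-9) = 3.813e-19 J.
Energy delivered: (70.0 mW)(4140 s) = 289.8 J.
Photons incident: 289.8 / 3.813e-19 = 7.600e20, i.e. 7.600e20/6.022e23 = 0.001262 mol.
Φ = 0.001252 mol / 0.001262 mol photons = 0.992.

Φ = 0.992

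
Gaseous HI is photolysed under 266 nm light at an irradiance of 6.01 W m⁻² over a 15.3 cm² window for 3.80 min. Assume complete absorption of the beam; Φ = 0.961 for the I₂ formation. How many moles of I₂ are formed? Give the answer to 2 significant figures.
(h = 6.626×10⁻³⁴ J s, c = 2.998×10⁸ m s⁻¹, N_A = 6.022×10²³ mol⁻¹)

Photon energy at 266 nm: hc/λ = (6.626×10⁻³⁴)(2.998×10⁸)/(266×10⁻⁹) = 7.468×10⁻¹⁹ J.
Energy delivered: (6.01 W m⁻²)(15.3×10⁻⁴ m²)(228 s) = 2.097 J.
Photons incident: 2.097 / 7.468×10⁻¹⁹ = 2.808×10¹⁸, i.e. 2.808×10¹⁸/6.022×10²³ = 4.663×10⁻⁶ mol.
Product: Φ × n_abs = 0.961 × 4.663×10⁻⁶ = 4.481×10⁻⁶ mol.

4.5×10⁻⁶ mol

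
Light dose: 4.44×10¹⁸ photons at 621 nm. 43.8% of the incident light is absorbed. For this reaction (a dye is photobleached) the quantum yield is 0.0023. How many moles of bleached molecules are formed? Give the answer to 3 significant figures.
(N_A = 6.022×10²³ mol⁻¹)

Moles of photons: 4.44×10¹⁸ / 6.022×10²³ = 7.373×10⁻⁶ mol.
Photons absorbed: 0.438 × 7.373×10⁻⁶ = 3.229×10⁻⁶ mol.
Product: Φ × n_abs = 0.0023 × 3.229×10⁻⁶ = 7.427×10⁻⁹ mol.

7.43×10⁻⁹ mol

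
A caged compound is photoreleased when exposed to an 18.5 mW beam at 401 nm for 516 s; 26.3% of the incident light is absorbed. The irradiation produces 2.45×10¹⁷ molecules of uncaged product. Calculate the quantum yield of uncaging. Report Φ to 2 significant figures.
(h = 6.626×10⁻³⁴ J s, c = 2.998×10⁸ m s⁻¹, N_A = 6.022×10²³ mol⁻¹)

Product: 2.45×10¹⁷ / 6.022×10²³ = 4.068×10⁻⁷ mol.
Photon energy at 401 nm: hc/λ = (6.626×10⁻³⁴)(2.998×10⁸)/(401×10⁻⁹) = 4.954×10⁻¹⁹ J.
Energy delivered: (18.5 mW)(516 s) = 9.546 J.
Photons incident: 9.546 / 4.954×10⁻¹⁹ = 1.927×10¹⁹, i.e. 1.927×10¹⁹/6.022×10²³ = 3.200×10⁻⁵ mol.
Photons absorbed: 0.263 × 3.200×10⁻⁵ = 8.416×10⁻⁶ mol.
Φ = 4.068×10⁻⁷ mol / 8.416×10⁻⁶ mol photons = 0.048.

Φ = 0.048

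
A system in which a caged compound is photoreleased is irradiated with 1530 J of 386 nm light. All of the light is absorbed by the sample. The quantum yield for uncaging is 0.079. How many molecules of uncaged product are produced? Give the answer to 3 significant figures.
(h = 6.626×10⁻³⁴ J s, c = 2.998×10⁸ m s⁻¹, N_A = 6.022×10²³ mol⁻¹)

Photon energy at 386 nm: hc/λ = (6.626×10⁻³⁴)(2.998×10⁸)/(386×10⁻⁹) = 5.146×10⁻¹⁹ J.
Photons incident: 1530 / 5.146×10⁻¹⁹ = 2.973×10²¹, i.e. 2.973×10²¹/6.022×10²³ = 0.004937 mol.
Product: Φ × n_abs = 0.079 × 0.004937 = 3.900×10⁻⁴ mol.
As a count: 3.900×10⁻⁴ × 6.022×10²³ = 2.35×10²⁰.

2.35×10²⁰ molecules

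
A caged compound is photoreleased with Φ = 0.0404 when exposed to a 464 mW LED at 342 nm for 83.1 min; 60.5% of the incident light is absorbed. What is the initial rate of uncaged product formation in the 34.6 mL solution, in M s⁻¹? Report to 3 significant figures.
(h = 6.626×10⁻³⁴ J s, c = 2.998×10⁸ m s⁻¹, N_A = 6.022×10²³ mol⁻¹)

9.37×10⁻⁷ M s⁻¹

Photon energy at 342 nm: hc/λ = (6.626×10⁻³⁴)(2.998×10⁸)/(342×10⁻⁹) = 5.808×10⁻¹⁹ J.
Energy delivered: (464 mW)(4986 s) = 2314 J.
Photons incident: 2314 / 5.808×10⁻¹⁹ = 3.984×10²¹, i.e. 3.984×10²¹/6.022×10²³ = 0.006616 mol.
Photons absorbed: 0.605 × 0.006616 = 0.004003 mol.
Product formed: 0.0404 × 0.004003 = 1.617×10⁻⁴ mol.
Rate: 1.617×10⁻⁴ mol / (4986 s × 0.0346 L) = 9.37×10⁻⁷ M s⁻¹.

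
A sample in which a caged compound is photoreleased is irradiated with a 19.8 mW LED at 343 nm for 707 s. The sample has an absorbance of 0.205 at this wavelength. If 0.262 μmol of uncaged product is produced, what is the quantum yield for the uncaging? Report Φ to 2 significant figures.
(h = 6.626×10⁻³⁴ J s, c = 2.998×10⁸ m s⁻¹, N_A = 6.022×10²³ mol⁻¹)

Product: 0.262 μmol = 2.62×10⁻⁷ mol.
Photon energy at 343 nm: hc/λ = (6.626×10⁻³⁴)(2.998×10⁸)/(343×10⁻⁹) = 5.791×10⁻¹⁹ J.
Energy delivered: (19.8 mW)(707 s) = 14.00 J.
Photons incident: 14.00 / 5.791×10⁻¹⁹ = 2.418×10¹⁹, i.e. 2.418×10¹⁹/6.022×10²³ = 4.015×10⁻⁵ mol.
Fraction absorbed: 1 − 10^(−0.205) = 0.3763.
Photons absorbed: 0.3763 × 4.015×10⁻⁵ = 1.511×10⁻⁵ mol.
Φ = 2.62×10⁻⁷ mol / 1.511×10⁻⁵ mol photons = 0.017.

Φ = 0.017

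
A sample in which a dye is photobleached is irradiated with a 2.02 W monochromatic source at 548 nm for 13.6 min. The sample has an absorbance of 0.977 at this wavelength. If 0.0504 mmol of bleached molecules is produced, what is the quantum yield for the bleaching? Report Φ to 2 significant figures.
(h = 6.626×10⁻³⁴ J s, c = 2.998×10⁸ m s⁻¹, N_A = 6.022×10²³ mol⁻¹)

Product: 0.0504 mmol = 5.04×10⁻⁵ mol.
Photon energy at 548 nm: hc/λ = (6.626×10⁻³⁴)(2.998×10⁸)/(548×10⁻⁹) = 3.625×10⁻¹⁹ J.
Energy delivered: (2.02 W)(816 s) = 1648 J.
Photons incident: 1648 / 3.625×10⁻¹⁹ = 4.546×10²¹, i.e. 4.546×10²¹/6.022×10²³ = 0.007549 mol.
Fraction absorbed: 1 − 10^(−0.977) = 0.8946.
Photons absorbed: 0.8946 × 0.007549 = 0.006753 mol.
Φ = 5.04×10⁻⁵ mol / 0.006753 mol photons = 0.0075.

Φ = 0.0075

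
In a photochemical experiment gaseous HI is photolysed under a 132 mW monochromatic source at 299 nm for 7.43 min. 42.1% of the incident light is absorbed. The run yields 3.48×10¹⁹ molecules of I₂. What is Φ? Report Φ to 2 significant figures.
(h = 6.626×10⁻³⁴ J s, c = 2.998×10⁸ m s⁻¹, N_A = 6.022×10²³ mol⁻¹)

Φ = 0.93

Product: 3.48×10¹⁹ / 6.022×10²³ = 5.779×10⁻⁵ mol.
Photon energy at 299 nm: hc/λ = (6.626×10⁻³⁴)(2.998×10⁸)/(299×10⁻⁹) = 6.644×10⁻¹⁹ J.
Energy delivered: (132 mW)(445.8 s) = 58.85 J.
Photons incident: 58.85 / 6.644×10⁻¹⁹ = 8.858×10¹⁹, i.e. 8.858×10¹⁹/6.022×10²³ = 1.471×10⁻⁴ mol.
Photons absorbed: 0.421 × 1.471×10⁻⁴ = 6.193×10⁻⁵ mol.
Φ = 5.779×10⁻⁵ mol / 6.193×10⁻⁵ mol photons = 0.93.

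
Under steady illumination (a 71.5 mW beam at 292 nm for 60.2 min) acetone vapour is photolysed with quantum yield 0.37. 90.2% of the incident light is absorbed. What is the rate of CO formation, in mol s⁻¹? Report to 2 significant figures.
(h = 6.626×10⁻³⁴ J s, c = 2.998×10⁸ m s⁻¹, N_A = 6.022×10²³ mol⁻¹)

5.8×10⁻⁸ mol s⁻¹

Photon energy at 292 nm: hc/λ = (6.626×10⁻³⁴)(2.998×10⁸)/(292×10⁻⁹) = 6.803×10⁻¹⁹ J.
Energy delivered: (71.5 mW)(3612 s) = 258.3 J.
Photons incident: 258.3 / 6.803×10⁻¹⁹ = 3.797×10²⁰, i.e. 3.797×10²⁰/6.022×10²³ = 6.305×10⁻⁴ mol.
Photons absorbed: 0.902 × 6.305×10⁻⁴ = 5.687×10⁻⁴ mol.
Product formed: 0.37 × 5.687×10⁻⁴ = 2.104×10⁻⁴ mol.
Rate: 2.104×10⁻⁴ / 3612 s = 5.8×10⁻⁸ mol s⁻¹.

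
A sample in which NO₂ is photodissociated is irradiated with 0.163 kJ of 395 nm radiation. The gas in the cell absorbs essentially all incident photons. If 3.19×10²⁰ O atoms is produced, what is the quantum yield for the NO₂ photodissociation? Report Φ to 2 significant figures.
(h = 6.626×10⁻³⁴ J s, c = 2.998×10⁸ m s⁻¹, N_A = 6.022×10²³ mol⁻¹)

Product: 3.19×10²⁰ / 6.022×10²³ = 5.297×10⁻⁴ mol.
Photon energy at 395 nm: hc/λ = (6.626×10⁻³⁴)(2.998×10⁸)/(395×10⁻⁹) = 5.029×10⁻¹⁹ J.
Incident energy: 0.163 kJ = 163 J.
Photons incident: 163 / 5.029×10⁻¹⁹ = 3.241×10²⁰, i.e. 3.241×10²⁰/6.022×10²³ = 5.382×10⁻⁴ mol.
Φ = 5.297×10⁻⁴ mol / 5.382×10⁻⁴ mol photons = 0.98.

Φ = 0.98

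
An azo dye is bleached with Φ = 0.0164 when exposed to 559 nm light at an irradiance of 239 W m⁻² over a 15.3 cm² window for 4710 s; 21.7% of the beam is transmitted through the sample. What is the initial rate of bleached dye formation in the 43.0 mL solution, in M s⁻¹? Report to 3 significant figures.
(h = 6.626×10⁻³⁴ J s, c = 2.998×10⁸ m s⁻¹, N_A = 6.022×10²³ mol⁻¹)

Photon energy at 559 nm: hc/λ = (6.626×10⁻³⁴)(2.998×10⁸)/(559×10⁻⁹) = 3.554×10⁻¹⁹ J.
Energy delivered: (239 W m⁻²)(15.3×10⁻⁴ m²)(4710 s) = 1722 J.
Photons incident: 1722 / 3.554×10⁻¹⁹ = 4.845×10²¹, i.e. 4.845×10²¹/6.022×10²³ = 0.008045 mol.
Fraction absorbed: 1 − 21.7/100 = 0.7830.
Photons absorbed: 0.7830 × 0.008045 = 0.006299 mol.
Product formed: 0.0164 × 0.006299 = 1.033×10⁻⁴ mol.
Rate: 1.033×10⁻⁴ mol / (4710 s × 0.043 L) = 5.10×10⁻⁷ M s⁻¹.

5.10×10⁻⁷ M s⁻¹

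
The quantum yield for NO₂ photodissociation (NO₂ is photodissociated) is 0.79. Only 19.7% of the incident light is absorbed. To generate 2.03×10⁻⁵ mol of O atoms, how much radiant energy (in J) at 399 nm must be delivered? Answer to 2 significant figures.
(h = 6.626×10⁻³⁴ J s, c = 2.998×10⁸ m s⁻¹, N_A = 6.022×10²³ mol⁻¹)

39 J

Photons that must be absorbed: 2.03×10⁻⁵ / 0.79 = 2.570×10⁻⁵ mol.
Incident photons needed: 2.570×10⁻⁵ / 0.197 = 1.305×10⁻⁴ mol.
Photon energy: hc/λ = 4.979×10⁻¹⁹ J; per mole, 2.998×10⁵ J mol⁻¹.
Energy required: 1.305×10⁻⁴ × 2.998×10⁵ = 39 J.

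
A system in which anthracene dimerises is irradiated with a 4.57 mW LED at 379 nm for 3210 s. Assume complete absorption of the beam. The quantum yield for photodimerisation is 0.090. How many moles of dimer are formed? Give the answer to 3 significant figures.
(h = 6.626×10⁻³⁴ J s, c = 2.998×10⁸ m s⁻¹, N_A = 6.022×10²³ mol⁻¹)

Photon energy at 379 nm: hc/λ = (6.626×10⁻³⁴)(2.998×10⁸)/(379×10⁻⁹) = 5.241×10⁻¹⁹ J.
Energy delivered: (4.57 mW)(3210 s) = 14.67 J.
Photons incident: 14.67 / 5.241×10⁻¹⁹ = 2.799×10¹⁹, i.e. 2.799×10¹⁹/6.022×10²³ = 4.648×10⁻⁵ mol.
Product: Φ × n_abs = 0.090 × 4.648×10⁻⁵ = 4.183×10⁻⁶ mol.

4.18×10⁻⁶ mol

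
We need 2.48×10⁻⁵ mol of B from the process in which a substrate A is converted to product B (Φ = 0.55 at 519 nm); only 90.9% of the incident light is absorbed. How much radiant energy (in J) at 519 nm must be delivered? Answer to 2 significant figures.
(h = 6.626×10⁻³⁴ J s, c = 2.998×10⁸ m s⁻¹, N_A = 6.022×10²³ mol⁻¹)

11 J

Photons that must be absorbed: 2.48×10⁻⁵ / 0.55 = 4.509×10⁻⁵ mol.
Incident photons needed: 4.509×10⁻⁵ / 0.909 = 4.960×10⁻⁵ mol.
Photon energy: hc/λ = 3.828×10⁻¹⁹ J; per mole, 2.305×10⁵ J mol⁻¹.
Energy required: 4.960×10⁻⁵ × 2.305×10⁵ = 11 J.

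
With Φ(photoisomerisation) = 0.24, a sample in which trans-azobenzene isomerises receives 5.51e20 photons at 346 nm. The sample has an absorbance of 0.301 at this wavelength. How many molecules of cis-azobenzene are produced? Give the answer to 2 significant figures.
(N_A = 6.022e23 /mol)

6.6e19 molecules

Moles of photons: 5.51e20 / 6.022e23 = 9.150e-4 mol.
Fraction absorbed: 1 − 10^(−0.301) = 0.5000.
Photons absorbed: 0.5000 × 9.150e-4 = 4.575e-4 mol.
Product: Φ × n_abs = 0.24 × 4.575e-4 = 1.098e-4 mol.
As a count: 1.098e-4 × 6.022e23 = 6.6e19.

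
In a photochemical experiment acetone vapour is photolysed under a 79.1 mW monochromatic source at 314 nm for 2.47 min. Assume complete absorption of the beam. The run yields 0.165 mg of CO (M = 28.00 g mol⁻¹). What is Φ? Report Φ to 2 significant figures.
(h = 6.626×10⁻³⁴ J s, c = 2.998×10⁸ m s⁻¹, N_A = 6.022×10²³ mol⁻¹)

Φ = 0.19

Product: 0.165 mg / 28.00 g mol⁻¹ = 5.893×10⁻⁶ mol.
Photon energy at 314 nm: hc/λ = (6.626×10⁻³⁴)(2.998×10⁸)/(314×10⁻⁹) = 6.326×10⁻¹⁹ J.
Energy delivered: (79.1 mW)(148.2 s) = 11.72 J.
Photons incident: 11.72 / 6.326×10⁻¹⁹ = 1.853×10¹⁹, i.e. 1.853×10¹⁹/6.022×10²³ = 3.077×10⁻⁵ mol.
Φ = 5.893×10⁻⁶ mol / 3.077×10⁻⁵ mol photons = 0.19.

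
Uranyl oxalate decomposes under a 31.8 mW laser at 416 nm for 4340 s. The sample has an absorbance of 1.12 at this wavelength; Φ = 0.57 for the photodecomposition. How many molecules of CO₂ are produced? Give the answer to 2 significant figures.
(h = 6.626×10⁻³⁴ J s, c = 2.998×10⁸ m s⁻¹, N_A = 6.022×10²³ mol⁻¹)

1.5×10²⁰ molecules

Photon energy at 416 nm: hc/λ = (6.626×10⁻³⁴)(2.998×10⁸)/(416×10⁻⁹) = 4.775×10⁻¹⁹ J.
Energy delivered: (31.8 mW)(4340 s) = 138.0 J.
Photons incident: 138.0 / 4.775×10⁻¹⁹ = 2.890×10²⁰, i.e. 2.890×10²⁰/6.022×10²³ = 4.799×10⁻⁴ mol.
Fraction absorbed: 1 − 10^(−1.12) = 0.9241.
Photons absorbed: 0.9241 × 4.799×10⁻⁴ = 4.435×10⁻⁴ mol.
Product: Φ × n_abs = 0.57 × 4.435×10⁻⁴ = 2.528×10⁻⁴ mol.
As a count: 2.528×10⁻⁴ × 6.022×10²³ = 1.5×10²⁰.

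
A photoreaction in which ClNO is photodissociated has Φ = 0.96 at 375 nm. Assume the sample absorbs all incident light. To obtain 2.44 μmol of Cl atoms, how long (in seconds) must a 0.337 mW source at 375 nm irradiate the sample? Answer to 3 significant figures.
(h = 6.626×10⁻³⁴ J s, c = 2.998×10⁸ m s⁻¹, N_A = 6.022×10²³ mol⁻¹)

t ≈ 2410 s

Product: 2.44 μmol = 2.44×10⁻⁶ mol.
Photons that must be absorbed: 2.44×10⁻⁶ / 0.96 = 2.542×10⁻⁶ mol.
Photon energy: hc/λ = 5.297×10⁻¹⁹ J; per mole, 3.190×10⁵ J mol⁻¹.
Energy required: 2.542×10⁻⁶ × 3.190×10⁵ = 0.8109 J.
Time: 0.8109 J / 0.000337 W = 2410 s.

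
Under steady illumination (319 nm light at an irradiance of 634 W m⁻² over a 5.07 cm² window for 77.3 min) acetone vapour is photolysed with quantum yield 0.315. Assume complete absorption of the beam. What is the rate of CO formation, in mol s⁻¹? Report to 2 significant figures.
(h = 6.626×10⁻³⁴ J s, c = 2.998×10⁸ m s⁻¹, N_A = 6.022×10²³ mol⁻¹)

2.7×10⁻⁷ mol s⁻¹

Photon energy at 319 nm: hc/λ = (6.626×10⁻³⁴)(2.998×10⁸)/(319×10⁻⁹) = 6.227×10⁻¹⁹ J.
Energy delivered: (634 W m⁻²)(5.07×10⁻⁴ m²)(4638 s) = 1491 J.
Photons incident: 1491 / 6.227×10⁻¹⁹ = 2.394×10²¹, i.e. 2.394×10²¹/6.022×10²³ = 0.003975 mol.
Product formed: 0.315 × 0.003975 = 0.001252 mol.
Rate: 0.001252 / 4638 s = 2.7×10⁻⁷ mol s⁻¹.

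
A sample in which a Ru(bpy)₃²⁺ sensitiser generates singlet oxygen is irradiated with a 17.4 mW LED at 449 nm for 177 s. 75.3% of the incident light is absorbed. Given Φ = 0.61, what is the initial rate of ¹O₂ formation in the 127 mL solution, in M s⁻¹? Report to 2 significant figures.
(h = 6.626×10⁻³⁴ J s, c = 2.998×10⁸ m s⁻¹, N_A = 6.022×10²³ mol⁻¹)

Photon energy at 449 nm: hc/λ = (6.626×10⁻³⁴)(2.998×10⁸)/(449×10⁻⁹) = 4.424×10⁻¹⁹ J.
Energy delivered: (17.4 mW)(177 s) = 3.080 J.
Photons incident: 3.080 / 4.424×10⁻¹⁹ = 6.962×10¹⁸, i.e. 6.962×10¹⁸/6.022×10²³ = 1.156×10⁻⁵ mol.
Photons absorbed: 0.753 × 1.156×10⁻⁵ = 8.705×10⁻⁶ mol.
Product formed: 0.61 × 8.705×10⁻⁶ = 5.310×10⁻⁶ mol.
Rate: 5.310×10⁻⁶ mol / (177 s × 0.127 L) = 2.4×10⁻⁷ M s⁻¹.

2.4×10⁻⁷ M s⁻¹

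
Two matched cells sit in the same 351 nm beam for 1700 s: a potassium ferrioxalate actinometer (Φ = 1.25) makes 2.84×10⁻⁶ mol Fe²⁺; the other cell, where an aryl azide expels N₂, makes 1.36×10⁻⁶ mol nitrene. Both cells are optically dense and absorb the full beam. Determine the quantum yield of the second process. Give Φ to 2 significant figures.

Photons absorbed by the actinometer: 2.84×10⁻⁶ / 1.25 = 2.272×10⁻⁶ mol.
Φ(unknown) = 1.36×10⁻⁶ / 2.272×10⁻⁶ = 0.60.

Φ = 0.60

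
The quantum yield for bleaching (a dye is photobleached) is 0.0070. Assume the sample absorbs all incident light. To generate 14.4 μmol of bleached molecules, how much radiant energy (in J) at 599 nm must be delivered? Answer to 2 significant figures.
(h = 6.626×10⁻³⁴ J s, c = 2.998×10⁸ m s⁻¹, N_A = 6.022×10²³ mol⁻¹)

Product: 14.4 μmol = 1.44×10⁻⁵ mol.
Photons that must be absorbed: 1.44×10⁻⁵ / 0.0070 = 0.002057 mol.
Photon energy: hc/λ = 3.316×10⁻¹⁹ J; per mole, 1.997×10⁵ J mol⁻¹.
Energy required: 0.002057 × 1.997×10⁵ = 410 J.

410 J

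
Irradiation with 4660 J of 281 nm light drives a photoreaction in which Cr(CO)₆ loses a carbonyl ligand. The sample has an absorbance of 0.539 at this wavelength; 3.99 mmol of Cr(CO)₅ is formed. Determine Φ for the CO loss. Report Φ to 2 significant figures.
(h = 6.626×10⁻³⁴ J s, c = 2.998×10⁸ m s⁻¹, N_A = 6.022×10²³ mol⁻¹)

Product: 3.99 mmol = 0.00399 mol.
Photon energy at 281 nm: hc/λ = (6.626×10⁻³⁴)(2.998×10⁸)/(281×10⁻⁹) = 7.069×10⁻¹⁹ J.
Photons incident: 4660 / 7.069×10⁻¹⁹ = 6.592×10²¹, i.e. 6.592×10²¹/6.022×10²³ = 0.01095 mol.
Fraction absorbed: 1 − 10^(−0.539) = 0.7109.
Photons absorbed: 0.7109 × 0.01095 = 0.007784 mol.
Φ = 0.00399 mol / 0.007784 mol photons = 0.51.

Φ = 0.51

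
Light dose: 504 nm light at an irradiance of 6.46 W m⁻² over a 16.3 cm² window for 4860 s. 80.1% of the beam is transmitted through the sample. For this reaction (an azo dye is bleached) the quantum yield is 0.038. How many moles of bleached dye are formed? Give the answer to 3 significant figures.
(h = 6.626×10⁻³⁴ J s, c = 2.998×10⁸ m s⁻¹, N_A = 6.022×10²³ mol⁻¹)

Photon energy at 504 nm: hc/λ = (6.626×10⁻³⁴)(2.998×10⁸)/(504×10⁻⁹) = 3.941×10⁻¹⁹ J.
Energy delivered: (6.46 W m⁻²)(16.3×10⁻⁴ m²)(4860 s) = 51.17 J.
Photons incident: 51.17 / 3.941×10⁻¹⁹ = 1.298×10²⁰, i.e. 1.298×10²⁰/6.022×10²³ = 2.155×10⁻⁴ mol.
Fraction absorbed: 1 − 80.1/100 = 0.1990.
Photons absorbed: 0.1990 × 2.155×10⁻⁴ = 4.288×10⁻⁵ mol.
Product: Φ × n_abs = 0.038 × 4.288×10⁻⁵ = 1.629×10⁻⁶ mol.

1.63×10⁻⁶ mol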